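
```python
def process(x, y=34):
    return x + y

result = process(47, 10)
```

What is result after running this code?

Step 1: process(47, 10) overrides default y with 10.
Step 2: Returns 47 + 10 = 57.
Step 3: result = 57

The answer is 57.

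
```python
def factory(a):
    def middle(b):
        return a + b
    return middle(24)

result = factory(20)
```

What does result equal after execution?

Step 1: factory(20) passes a = 20.
Step 2: middle(24) has b = 24, reads a = 20 from enclosing.
Step 3: result = 20 + 24 = 44

The answer is 44.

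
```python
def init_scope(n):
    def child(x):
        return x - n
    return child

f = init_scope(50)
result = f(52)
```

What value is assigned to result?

Step 1: init_scope(50) creates a closure capturing n = 50.
Step 2: f(52) computes 52 - 50 = 2.
Step 3: result = 2

The answer is 2.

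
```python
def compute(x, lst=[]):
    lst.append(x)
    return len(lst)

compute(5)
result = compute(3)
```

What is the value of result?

Step 1: Mutable default list persists between calls.
Step 2: First call: lst = [5], len = 1. Second call: lst = [5, 3], len = 2.
Step 3: result = 2

The answer is 2.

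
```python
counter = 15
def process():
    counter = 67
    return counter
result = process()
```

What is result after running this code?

Step 1: Global counter = 15.
Step 2: process() creates local counter = 67, shadowing the global.
Step 3: Returns local counter = 67. result = 67

The answer is 67.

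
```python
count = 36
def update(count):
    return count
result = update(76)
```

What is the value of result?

Step 1: Global count = 36.
Step 2: update(76) takes parameter count = 76, which shadows the global.
Step 3: result = 76

The answer is 76.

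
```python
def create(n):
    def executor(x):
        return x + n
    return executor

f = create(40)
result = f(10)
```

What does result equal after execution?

Step 1: create(40) creates a closure that captures n = 40.
Step 2: f(10) calls the closure with x = 10, returning 10 + 40 = 50.
Step 3: result = 50

The answer is 50.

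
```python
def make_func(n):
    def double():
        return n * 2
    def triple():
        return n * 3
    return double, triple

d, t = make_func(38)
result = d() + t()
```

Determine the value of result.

Step 1: Both closures capture the same n = 38.
Step 2: d() = 38 * 2 = 76, t() = 38 * 3 = 114.
Step 3: result = 76 + 114 = 190

The answer is 190.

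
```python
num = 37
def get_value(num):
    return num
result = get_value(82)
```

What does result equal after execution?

Step 1: Global num = 37.
Step 2: get_value(82) takes parameter num = 82, which shadows the global.
Step 3: result = 82

The answer is 82.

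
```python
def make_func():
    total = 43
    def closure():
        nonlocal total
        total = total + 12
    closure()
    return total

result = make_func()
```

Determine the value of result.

Step 1: make_func() sets total = 43.
Step 2: closure() uses nonlocal to modify total in make_func's scope: total = 43 + 12 = 55.
Step 3: make_func() returns the modified total = 55

The answer is 55.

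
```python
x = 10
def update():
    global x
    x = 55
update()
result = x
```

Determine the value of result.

Step 1: x = 10 globally.
Step 2: update() declares global x and sets it to 55.
Step 3: After update(), global x = 55. result = 55

The answer is 55.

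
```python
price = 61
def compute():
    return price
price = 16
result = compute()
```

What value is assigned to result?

Step 1: price is first set to 61, then reassigned to 16.
Step 2: compute() is called after the reassignment, so it looks up the current global price = 16.
Step 3: result = 16

The answer is 16.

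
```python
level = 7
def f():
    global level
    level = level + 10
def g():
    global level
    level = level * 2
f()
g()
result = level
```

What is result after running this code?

Step 1: level = 7.
Step 2: f() adds 10: level = 7 + 10 = 17.
Step 3: g() doubles: level = 17 * 2 = 34.
Step 4: result = 34

The answer is 34.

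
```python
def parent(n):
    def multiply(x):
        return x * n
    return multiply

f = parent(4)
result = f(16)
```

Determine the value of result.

Step 1: parent(4) returns multiply closure with n = 4.
Step 2: f(16) computes 16 * 4 = 64.
Step 3: result = 64

The answer is 64.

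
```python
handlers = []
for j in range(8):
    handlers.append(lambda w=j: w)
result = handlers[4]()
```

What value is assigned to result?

Step 1: Default argument w=j captures j's value at each iteration.
Step 2: handlers[4] captured w = 4 when j was 4.
Step 3: result = 4

The answer is 4.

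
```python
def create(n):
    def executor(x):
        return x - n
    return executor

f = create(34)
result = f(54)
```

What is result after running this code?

Step 1: create(34) creates a closure capturing n = 34.
Step 2: f(54) computes 54 - 34 = 20.
Step 3: result = 20

The answer is 20.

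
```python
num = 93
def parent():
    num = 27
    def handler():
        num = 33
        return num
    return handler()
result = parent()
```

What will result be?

Step 1: Three scopes define num: global (93), parent (27), handler (33).
Step 2: handler() has its own local num = 33, which shadows both enclosing and global.
Step 3: result = 33 (local wins in LEGB)

The answer is 33.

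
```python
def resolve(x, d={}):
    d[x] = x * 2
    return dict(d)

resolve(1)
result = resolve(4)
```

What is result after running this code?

Step 1: Mutable default dict is shared across calls.
Step 2: First call adds 1: 2. Second call adds 4: 8.
Step 3: result = {1: 2, 4: 8}

The answer is {1: 2, 4: 8}.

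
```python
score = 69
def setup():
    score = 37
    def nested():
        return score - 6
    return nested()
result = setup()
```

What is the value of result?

Step 1: setup() shadows global score with score = 37.
Step 2: nested() finds score = 37 in enclosing scope, computes 37 - 6 = 31.
Step 3: result = 31

The answer is 31.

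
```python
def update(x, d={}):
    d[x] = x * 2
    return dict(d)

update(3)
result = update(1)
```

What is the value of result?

Step 1: Mutable default dict is shared across calls.
Step 2: First call adds 3: 6. Second call adds 1: 2.
Step 3: result = {3: 6, 1: 2}

The answer is {3: 6, 1: 2}.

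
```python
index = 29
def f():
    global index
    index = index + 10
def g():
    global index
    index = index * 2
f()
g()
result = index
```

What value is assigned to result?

Step 1: index = 29.
Step 2: f() adds 10: index = 29 + 10 = 39.
Step 3: g() doubles: index = 39 * 2 = 78.
Step 4: result = 78

The answer is 78.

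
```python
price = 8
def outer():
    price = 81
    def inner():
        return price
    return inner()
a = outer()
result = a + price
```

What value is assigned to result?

Step 1: outer() has local price = 81. inner() reads from enclosing.
Step 2: outer() returns 81. Global price = 8 unchanged.
Step 3: result = 81 + 8 = 89

The answer is 89.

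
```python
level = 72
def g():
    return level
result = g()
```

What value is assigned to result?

Step 1: level = 72 is defined in the global scope.
Step 2: g() looks up level. No local level exists, so Python checks the global scope via LEGB rule and finds level = 72.
Step 3: result = 72

The answer is 72.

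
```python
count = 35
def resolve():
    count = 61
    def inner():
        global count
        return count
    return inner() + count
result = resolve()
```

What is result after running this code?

Step 1: Global count = 35. resolve() shadows with local count = 61.
Step 2: inner() uses global keyword, so inner() returns global count = 35.
Step 3: resolve() returns 35 + 61 = 96

The answer is 96.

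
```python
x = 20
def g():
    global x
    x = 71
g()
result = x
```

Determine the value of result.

Step 1: x = 20 globally.
Step 2: g() declares global x and sets it to 71.
Step 3: After g(), global x = 71. result = 71

The answer is 71.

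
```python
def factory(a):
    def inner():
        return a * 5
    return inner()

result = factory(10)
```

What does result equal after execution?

Step 1: factory(10) binds parameter a = 10.
Step 2: inner() accesses a = 10 from enclosing scope.
Step 3: result = 10 * 5 = 50

The answer is 50.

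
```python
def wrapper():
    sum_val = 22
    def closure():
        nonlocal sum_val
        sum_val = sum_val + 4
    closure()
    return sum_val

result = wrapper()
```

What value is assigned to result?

Step 1: wrapper() sets sum_val = 22.
Step 2: closure() uses nonlocal to modify sum_val in wrapper's scope: sum_val = 22 + 4 = 26.
Step 3: wrapper() returns the modified sum_val = 26

The answer is 26.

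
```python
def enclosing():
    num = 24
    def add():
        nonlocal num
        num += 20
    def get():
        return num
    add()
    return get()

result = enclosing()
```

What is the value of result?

Step 1: num = 24. add() modifies it via nonlocal, get() reads it.
Step 2: add() makes num = 24 + 20 = 44.
Step 3: get() returns 44. result = 44

The answer is 44.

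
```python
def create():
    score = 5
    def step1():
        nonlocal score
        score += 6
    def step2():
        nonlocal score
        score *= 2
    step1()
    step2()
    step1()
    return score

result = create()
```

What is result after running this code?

Step 1: score = 5.
Step 2: step1(): score = 5 + 6 = 11.
Step 3: step2(): score = 11 * 2 = 22.
Step 4: step1(): score = 22 + 6 = 28. result = 28

The answer is 28.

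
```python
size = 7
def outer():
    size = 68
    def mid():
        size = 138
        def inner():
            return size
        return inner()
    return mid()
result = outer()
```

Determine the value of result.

Step 1: Three levels of shadowing: global 7, outer 68, mid 138.
Step 2: inner() finds size = 138 in enclosing mid() scope.
Step 3: result = 138

The answer is 138.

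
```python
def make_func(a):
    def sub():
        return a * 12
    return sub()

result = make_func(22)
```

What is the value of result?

Step 1: make_func(22) binds parameter a = 22.
Step 2: sub() accesses a = 22 from enclosing scope.
Step 3: result = 22 * 12 = 264

The answer is 264.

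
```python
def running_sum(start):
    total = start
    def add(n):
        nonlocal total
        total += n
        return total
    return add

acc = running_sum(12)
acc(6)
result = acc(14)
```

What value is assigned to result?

Step 1: running_sum(12) creates closure with total = 12.
Step 2: First acc(6): total = 12 + 6 = 18.
Step 3: Second acc(14): total = 18 + 14 = 32. result = 32

The answer is 32.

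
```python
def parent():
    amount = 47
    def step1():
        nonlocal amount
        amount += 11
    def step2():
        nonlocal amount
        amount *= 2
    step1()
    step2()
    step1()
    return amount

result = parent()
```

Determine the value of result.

Step 1: amount = 47.
Step 2: step1(): amount = 47 + 11 = 58.
Step 3: step2(): amount = 58 * 2 = 116.
Step 4: step1(): amount = 116 + 11 = 127. result = 127

The answer is 127.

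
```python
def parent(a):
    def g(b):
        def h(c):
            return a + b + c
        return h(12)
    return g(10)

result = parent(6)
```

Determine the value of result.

Step 1: a = 6, b = 10, c = 12 across three nested scopes.
Step 2: h() accesses all three via LEGB rule.
Step 3: result = 6 + 10 + 12 = 28

The answer is 28.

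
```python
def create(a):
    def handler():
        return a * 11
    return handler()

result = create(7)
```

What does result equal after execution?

Step 1: create(7) binds parameter a = 7.
Step 2: handler() accesses a = 7 from enclosing scope.
Step 3: result = 7 * 11 = 77

The answer is 77.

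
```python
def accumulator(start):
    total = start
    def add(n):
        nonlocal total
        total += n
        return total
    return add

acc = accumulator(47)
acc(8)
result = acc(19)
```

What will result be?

Step 1: accumulator(47) creates closure with total = 47.
Step 2: First acc(8): total = 47 + 8 = 55.
Step 3: Second acc(19): total = 55 + 19 = 74. result = 74

The answer is 74.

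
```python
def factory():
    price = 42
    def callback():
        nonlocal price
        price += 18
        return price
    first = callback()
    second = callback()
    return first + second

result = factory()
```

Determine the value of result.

Step 1: price starts at 42.
Step 2: First call: price = 42 + 18 = 60, returns 60.
Step 3: Second call: price = 60 + 18 = 78, returns 78.
Step 4: result = 60 + 78 = 138

The answer is 138.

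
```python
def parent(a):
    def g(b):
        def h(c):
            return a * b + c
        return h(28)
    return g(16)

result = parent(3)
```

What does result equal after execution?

Step 1: a = 3, b = 16, c = 28.
Step 2: h() computes a * b + c = 3 * 16 + 28 = 76.
Step 3: result = 76

The answer is 76.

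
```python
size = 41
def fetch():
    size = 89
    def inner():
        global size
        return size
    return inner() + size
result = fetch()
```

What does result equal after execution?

Step 1: Global size = 41. fetch() shadows with local size = 89.
Step 2: inner() uses global keyword, so inner() returns global size = 41.
Step 3: fetch() returns 41 + 89 = 130

The answer is 130.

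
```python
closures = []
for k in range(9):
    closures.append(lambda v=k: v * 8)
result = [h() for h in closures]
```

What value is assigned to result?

Step 1: Default arg v=k captures k at each iteration.
Step 2: closures[k] has v defaulting to k, returns k * 8.
Step 3: result = [0, 8, 16, 24, 32, 40, 48, 56, 64]

The answer is [0, 8, 16, 24, 32, 40, 48, 56, 64].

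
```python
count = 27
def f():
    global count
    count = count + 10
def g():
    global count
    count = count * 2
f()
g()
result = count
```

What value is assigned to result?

Step 1: count = 27.
Step 2: f() adds 10: count = 27 + 10 = 37.
Step 3: g() doubles: count = 37 * 2 = 74.
Step 4: result = 74

The answer is 74.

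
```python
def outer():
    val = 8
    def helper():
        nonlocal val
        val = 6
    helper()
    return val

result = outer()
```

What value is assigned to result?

Step 1: outer() sets val = 8.
Step 2: helper() uses nonlocal to reassign val = 6.
Step 3: result = 6

The answer is 6.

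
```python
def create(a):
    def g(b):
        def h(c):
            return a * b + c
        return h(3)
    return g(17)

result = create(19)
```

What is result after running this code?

Step 1: a = 19, b = 17, c = 3.
Step 2: h() computes a * b + c = 19 * 17 + 3 = 326.
Step 3: result = 326

The answer is 326.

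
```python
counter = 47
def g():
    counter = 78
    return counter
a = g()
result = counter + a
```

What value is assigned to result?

Step 1: Global counter = 47. g() returns local counter = 78.
Step 2: a = 78. Global counter still = 47.
Step 3: result = 47 + 78 = 125

The answer is 125.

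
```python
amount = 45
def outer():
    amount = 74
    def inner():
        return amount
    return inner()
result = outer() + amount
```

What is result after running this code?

Step 1: Global amount = 45. outer() shadows with amount = 74.
Step 2: inner() returns enclosing amount = 74. outer() = 74.
Step 3: result = 74 + global amount (45) = 119

The answer is 119.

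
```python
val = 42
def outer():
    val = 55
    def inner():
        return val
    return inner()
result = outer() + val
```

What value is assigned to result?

Step 1: Global val = 42. outer() shadows with val = 55.
Step 2: inner() returns enclosing val = 55. outer() = 55.
Step 3: result = 55 + global val (42) = 97

The answer is 97.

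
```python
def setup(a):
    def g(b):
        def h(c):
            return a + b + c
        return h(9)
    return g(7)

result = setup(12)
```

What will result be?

Step 1: a = 12, b = 7, c = 9 across three nested scopes.
Step 2: h() accesses all three via LEGB rule.
Step 3: result = 12 + 7 + 9 = 28

The answer is 28.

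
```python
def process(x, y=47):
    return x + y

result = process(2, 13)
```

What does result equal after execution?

Step 1: process(2, 13) overrides default y with 13.
Step 2: Returns 2 + 13 = 15.
Step 3: result = 15

The answer is 15.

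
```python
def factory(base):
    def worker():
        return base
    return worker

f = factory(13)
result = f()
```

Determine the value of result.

Step 1: factory(13) creates closure capturing base = 13.
Step 2: f() returns the captured base = 13.
Step 3: result = 13

The answer is 13.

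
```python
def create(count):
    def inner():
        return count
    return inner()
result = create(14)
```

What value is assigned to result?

Step 1: create(14) binds parameter count = 14.
Step 2: inner() looks up count in enclosing scope and finds the parameter count = 14.
Step 3: result = 14

The answer is 14.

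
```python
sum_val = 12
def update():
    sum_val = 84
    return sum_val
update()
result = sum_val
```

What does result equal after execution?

Step 1: sum_val = 12 globally.
Step 2: update() creates a LOCAL sum_val = 84 (no global keyword!).
Step 3: The global sum_val is unchanged. result = 12

The answer is 12.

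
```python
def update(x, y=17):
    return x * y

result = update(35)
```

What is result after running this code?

Step 1: update(35) uses default y = 17.
Step 2: Returns 35 * 17 = 595.
Step 3: result = 595

The answer is 595.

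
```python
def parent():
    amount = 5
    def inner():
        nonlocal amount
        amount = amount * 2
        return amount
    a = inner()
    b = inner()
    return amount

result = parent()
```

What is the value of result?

Step 1: amount starts at 5.
Step 2: First inner(): amount = 5 * 2 = 10.
Step 3: Second inner(): amount = 10 * 2 = 20.
Step 4: result = 20

The answer is 20.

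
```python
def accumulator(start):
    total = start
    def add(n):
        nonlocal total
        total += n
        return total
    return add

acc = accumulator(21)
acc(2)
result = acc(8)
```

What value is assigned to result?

Step 1: accumulator(21) creates closure with total = 21.
Step 2: First acc(2): total = 21 + 2 = 23.
Step 3: Second acc(8): total = 23 + 8 = 31. result = 31

The answer is 31.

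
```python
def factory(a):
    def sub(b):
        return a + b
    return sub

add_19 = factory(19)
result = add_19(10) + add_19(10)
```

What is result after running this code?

Step 1: add_19 captures a = 19.
Step 2: add_19(10) = 19 + 10 = 29, called twice.
Step 3: result = 29 + 29 = 58

The answer is 58.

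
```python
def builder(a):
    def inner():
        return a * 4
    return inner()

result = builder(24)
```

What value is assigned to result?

Step 1: builder(24) binds parameter a = 24.
Step 2: inner() accesses a = 24 from enclosing scope.
Step 3: result = 24 * 4 = 96

The answer is 96.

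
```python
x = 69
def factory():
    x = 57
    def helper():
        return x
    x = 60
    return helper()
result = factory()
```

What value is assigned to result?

Step 1: factory() sets x = 57, then later x = 60.
Step 2: helper() is called after x is reassigned to 60. Closures capture variables by reference, not by value.
Step 3: result = 60

The answer is 60.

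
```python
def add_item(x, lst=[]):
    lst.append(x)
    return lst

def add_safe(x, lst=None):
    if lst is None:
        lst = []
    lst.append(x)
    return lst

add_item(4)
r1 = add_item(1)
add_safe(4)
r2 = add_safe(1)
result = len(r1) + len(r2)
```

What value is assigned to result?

Step 1: add_item shares mutable default: after 2 calls, lst = [4, 1], len = 2.
Step 2: add_safe creates fresh list each time: r2 = [1], len = 1.
Step 3: result = 2 + 1 = 3

The answer is 3.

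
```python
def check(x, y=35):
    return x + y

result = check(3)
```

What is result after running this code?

Step 1: check(3) uses default y = 35.
Step 2: Returns 3 + 35 = 38.
Step 3: result = 38

The answer is 38.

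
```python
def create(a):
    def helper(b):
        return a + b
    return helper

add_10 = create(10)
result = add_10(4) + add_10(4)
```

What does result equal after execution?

Step 1: add_10 captures a = 10.
Step 2: add_10(4) = 10 + 4 = 14, called twice.
Step 3: result = 14 + 14 = 28

The answer is 28.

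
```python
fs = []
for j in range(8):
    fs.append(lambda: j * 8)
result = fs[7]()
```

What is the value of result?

Step 1: All lambdas reference the same variable j (late binding).
Step 2: After the loop, j = 7. Every lambda returns j * 8.
Step 3: fs[7]() = 7 * 8 = 56

The answer is 56.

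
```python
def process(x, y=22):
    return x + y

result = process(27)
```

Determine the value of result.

Step 1: process(27) uses default y = 22.
Step 2: Returns 27 + 22 = 49.
Step 3: result = 49

The answer is 49.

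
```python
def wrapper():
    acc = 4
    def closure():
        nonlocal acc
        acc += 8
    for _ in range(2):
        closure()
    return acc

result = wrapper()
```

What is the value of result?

Step 1: acc = 4.
Step 2: closure() is called 2 times in a loop, each adding 8 via nonlocal.
Step 3: acc = 4 + 8 * 2 = 20

The answer is 20.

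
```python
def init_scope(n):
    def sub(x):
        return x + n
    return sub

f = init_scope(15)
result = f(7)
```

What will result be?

Step 1: init_scope(15) creates a closure that captures n = 15.
Step 2: f(7) calls the closure with x = 7, returning 7 + 15 = 22.
Step 3: result = 22

The answer is 22.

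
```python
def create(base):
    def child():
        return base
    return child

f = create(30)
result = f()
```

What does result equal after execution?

Step 1: create(30) creates closure capturing base = 30.
Step 2: f() returns the captured base = 30.
Step 3: result = 30

The answer is 30.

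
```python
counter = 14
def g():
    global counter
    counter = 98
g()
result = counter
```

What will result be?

Step 1: counter = 14 globally.
Step 2: g() declares global counter and sets it to 98.
Step 3: After g(), global counter = 98. result = 98

The answer is 98.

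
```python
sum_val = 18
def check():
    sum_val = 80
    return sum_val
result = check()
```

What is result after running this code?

Step 1: Global sum_val = 18.
Step 2: check() creates local sum_val = 80, shadowing the global.
Step 3: Returns local sum_val = 80. result = 80

The answer is 80.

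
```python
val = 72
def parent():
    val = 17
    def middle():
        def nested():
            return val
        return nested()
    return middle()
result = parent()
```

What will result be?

Step 1: parent() defines val = 17. middle() and nested() have no local val.
Step 2: nested() checks local (none), enclosing middle() (none), enclosing parent() and finds val = 17.
Step 3: result = 17

The answer is 17.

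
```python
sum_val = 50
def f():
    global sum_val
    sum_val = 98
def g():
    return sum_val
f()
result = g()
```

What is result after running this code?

Step 1: sum_val = 50.
Step 2: f() sets global sum_val = 98.
Step 3: g() reads global sum_val = 98. result = 98

The answer is 98.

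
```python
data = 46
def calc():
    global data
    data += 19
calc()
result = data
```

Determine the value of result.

Step 1: data = 46 globally.
Step 2: calc() modifies global data: data += 19 = 65.
Step 3: result = 65

The answer is 65.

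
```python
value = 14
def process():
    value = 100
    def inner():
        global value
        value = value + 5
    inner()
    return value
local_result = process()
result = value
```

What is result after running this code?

Step 1: Global value = 14. process() creates local value = 100.
Step 2: inner() declares global value and adds 5: global value = 14 + 5 = 19.
Step 3: process() returns its local value = 100 (unaffected by inner).
Step 4: result = global value = 19

The answer is 19.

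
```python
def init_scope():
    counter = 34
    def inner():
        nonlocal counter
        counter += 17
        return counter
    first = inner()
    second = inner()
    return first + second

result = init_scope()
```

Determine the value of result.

Step 1: counter starts at 34.
Step 2: First call: counter = 34 + 17 = 51, returns 51.
Step 3: Second call: counter = 51 + 17 = 68, returns 68.
Step 4: result = 51 + 68 = 119

The answer is 119.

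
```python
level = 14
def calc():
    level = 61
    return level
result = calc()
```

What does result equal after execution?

Step 1: Global level = 14.
Step 2: calc() creates local level = 61, shadowing the global.
Step 3: Returns local level = 61. result = 61

The answer is 61.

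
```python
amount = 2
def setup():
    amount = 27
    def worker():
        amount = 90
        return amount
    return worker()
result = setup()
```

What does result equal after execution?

Step 1: Three scopes define amount: global (2), setup (27), worker (90).
Step 2: worker() has its own local amount = 90, which shadows both enclosing and global.
Step 3: result = 90 (local wins in LEGB)

The answer is 90.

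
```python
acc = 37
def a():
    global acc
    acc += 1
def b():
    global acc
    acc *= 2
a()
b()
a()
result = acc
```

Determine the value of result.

Step 1: acc = 37.
Step 2: a(): acc = 37 + 1 = 38.
Step 3: b(): acc = 38 * 2 = 76.
Step 4: a(): acc = 76 + 1 = 77

The answer is 77.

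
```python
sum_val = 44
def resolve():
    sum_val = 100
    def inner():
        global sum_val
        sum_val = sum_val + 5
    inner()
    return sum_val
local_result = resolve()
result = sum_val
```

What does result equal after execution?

Step 1: Global sum_val = 44. resolve() creates local sum_val = 100.
Step 2: inner() declares global sum_val and adds 5: global sum_val = 44 + 5 = 49.
Step 3: resolve() returns its local sum_val = 100 (unaffected by inner).
Step 4: result = global sum_val = 49

The answer is 49.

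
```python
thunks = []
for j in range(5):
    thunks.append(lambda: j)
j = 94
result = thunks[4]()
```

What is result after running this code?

Step 1: Lambdas capture the variable j by reference, not by value.
Step 2: After the loop, j is reassigned to 94.
Step 3: thunks[4]() looks up the current j = 94. result = 94

The answer is 94.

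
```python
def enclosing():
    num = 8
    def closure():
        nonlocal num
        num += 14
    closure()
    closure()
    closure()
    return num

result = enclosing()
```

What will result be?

Step 1: num starts at 8.
Step 2: closure() is called 3 times, each adding 14.
Step 3: num = 8 + 14 * 3 = 50

The answer is 50.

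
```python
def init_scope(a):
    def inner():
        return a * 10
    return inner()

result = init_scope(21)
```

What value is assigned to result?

Step 1: init_scope(21) binds parameter a = 21.
Step 2: inner() accesses a = 21 from enclosing scope.
Step 3: result = 21 * 10 = 210

The answer is 210.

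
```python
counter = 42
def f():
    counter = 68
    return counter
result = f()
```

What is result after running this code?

Step 1: Global counter = 42.
Step 2: f() creates local counter = 68, shadowing the global.
Step 3: Returns local counter = 68. result = 68

The answer is 68.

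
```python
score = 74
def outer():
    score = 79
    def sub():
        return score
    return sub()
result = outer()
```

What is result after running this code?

Step 1: score = 74 globally, but outer() defines score = 79 locally.
Step 2: sub() looks up score. Not in local scope, so checks enclosing scope (outer) and finds score = 79.
Step 3: result = 79

The answer is 79.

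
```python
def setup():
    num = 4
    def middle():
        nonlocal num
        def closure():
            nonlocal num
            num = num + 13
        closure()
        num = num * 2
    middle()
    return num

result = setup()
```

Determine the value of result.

Step 1: num = 4.
Step 2: closure() adds 13: num = 4 + 13 = 17.
Step 3: middle() doubles: num = 17 * 2 = 34.
Step 4: result = 34

The answer is 34.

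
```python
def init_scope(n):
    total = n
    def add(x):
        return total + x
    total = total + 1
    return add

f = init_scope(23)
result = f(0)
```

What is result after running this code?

Step 1: init_scope(23) sets total = 23, then total = 23 + 1 = 24.
Step 2: Closures capture by reference, so add sees total = 24.
Step 3: f(0) returns 24 + 0 = 24

The answer is 24.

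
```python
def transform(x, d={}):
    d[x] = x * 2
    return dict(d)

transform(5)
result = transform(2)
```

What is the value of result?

Step 1: Mutable default dict is shared across calls.
Step 2: First call adds 5: 10. Second call adds 2: 4.
Step 3: result = {5: 10, 2: 4}

The answer is {5: 10, 2: 4}.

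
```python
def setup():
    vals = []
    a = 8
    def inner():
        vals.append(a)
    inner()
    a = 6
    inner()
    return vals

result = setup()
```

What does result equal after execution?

Step 1: a = 8. inner() appends current a to vals.
Step 2: First inner(): appends 8. Then a = 6.
Step 3: Second inner(): appends 6 (closure sees updated a). result = [8, 6]

The answer is [8, 6].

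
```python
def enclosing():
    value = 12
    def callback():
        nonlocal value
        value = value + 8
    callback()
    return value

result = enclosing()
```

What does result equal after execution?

Step 1: enclosing() sets value = 12.
Step 2: callback() uses nonlocal to modify value in enclosing's scope: value = 12 + 8 = 20.
Step 3: enclosing() returns the modified value = 20

The answer is 20.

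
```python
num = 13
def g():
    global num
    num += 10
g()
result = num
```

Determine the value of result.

Step 1: num = 13 globally.
Step 2: g() modifies global num: num += 10 = 23.
Step 3: result = 23

The answer is 23.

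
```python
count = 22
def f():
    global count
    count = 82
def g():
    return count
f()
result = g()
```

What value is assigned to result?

Step 1: count = 22.
Step 2: f() sets global count = 82.
Step 3: g() reads global count = 82. result = 82

The answer is 82.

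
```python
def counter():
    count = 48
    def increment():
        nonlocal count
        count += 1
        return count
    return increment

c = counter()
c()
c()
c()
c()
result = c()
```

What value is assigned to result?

Step 1: counter() creates closure with count = 48.
Step 2: Each c() call increments count via nonlocal. After 5 calls: 48 + 5 = 53.
Step 3: result = 53

The answer is 53.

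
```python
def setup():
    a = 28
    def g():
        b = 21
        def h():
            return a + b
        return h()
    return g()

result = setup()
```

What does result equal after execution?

Step 1: setup() defines a = 28. g() defines b = 21.
Step 2: h() accesses both from enclosing scopes: a = 28, b = 21.
Step 3: result = 28 + 21 = 49

The answer is 49.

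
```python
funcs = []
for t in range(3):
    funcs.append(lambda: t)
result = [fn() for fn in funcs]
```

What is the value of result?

Step 1: All 3 lambdas share the same variable t.
Step 2: After the loop, t = 2.
Step 3: Each call returns 2. result = [2, 2, 2]

The answer is [2, 2, 2].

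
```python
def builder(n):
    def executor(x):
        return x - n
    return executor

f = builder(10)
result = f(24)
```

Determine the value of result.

Step 1: builder(10) creates a closure capturing n = 10.
Step 2: f(24) computes 24 - 10 = 14.
Step 3: result = 14

The answer is 14.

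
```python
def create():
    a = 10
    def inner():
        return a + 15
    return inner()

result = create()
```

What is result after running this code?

Step 1: create() defines a = 10.
Step 2: inner() reads a = 10 from enclosing scope, returns 10 + 15 = 25.
Step 3: result = 25

The answer is 25.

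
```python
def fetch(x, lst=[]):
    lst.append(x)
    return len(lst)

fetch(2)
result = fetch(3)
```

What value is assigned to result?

Step 1: Mutable default list persists between calls.
Step 2: First call: lst = [2], len = 1. Second call: lst = [2, 3], len = 2.
Step 3: result = 2

The answer is 2.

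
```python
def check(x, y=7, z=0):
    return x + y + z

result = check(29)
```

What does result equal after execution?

Step 1: check(29) uses defaults y = 7, z = 0.
Step 2: Returns 29 + 7 + 0 = 36.
Step 3: result = 36

The answer is 36.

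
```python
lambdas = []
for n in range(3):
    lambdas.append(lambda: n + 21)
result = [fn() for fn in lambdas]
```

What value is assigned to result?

Step 1: All lambdas capture n by reference. After the loop, n = 2.
Step 2: Each call returns 2 + 21 = 23.
Step 3: result = [23, 23, 23]

The answer is [23, 23, 23].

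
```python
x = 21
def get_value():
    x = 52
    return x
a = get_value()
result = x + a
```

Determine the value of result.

Step 1: Global x = 21. get_value() returns local x = 52.
Step 2: a = 52. Global x still = 21.
Step 3: result = 21 + 52 = 73

The answer is 73.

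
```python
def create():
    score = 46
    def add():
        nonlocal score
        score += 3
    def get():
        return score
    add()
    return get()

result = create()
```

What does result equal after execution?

Step 1: score = 46. add() modifies it via nonlocal, get() reads it.
Step 2: add() makes score = 46 + 3 = 49.
Step 3: get() returns 49. result = 49

The answer is 49.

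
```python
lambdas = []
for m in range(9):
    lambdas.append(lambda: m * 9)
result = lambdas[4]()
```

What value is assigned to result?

Step 1: All lambdas reference the same variable m (late binding).
Step 2: After the loop, m = 8. Every lambda returns m * 9.
Step 3: lambdas[4]() = 8 * 9 = 72

The answer is 72.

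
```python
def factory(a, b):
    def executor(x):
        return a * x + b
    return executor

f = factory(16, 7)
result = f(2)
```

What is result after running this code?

Step 1: factory(16, 7) captures a = 16, b = 7.
Step 2: f(2) computes 16 * 2 + 7 = 39.
Step 3: result = 39

The answer is 39.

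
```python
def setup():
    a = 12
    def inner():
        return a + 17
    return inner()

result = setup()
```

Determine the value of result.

Step 1: setup() defines a = 12.
Step 2: inner() reads a = 12 from enclosing scope, returns 12 + 17 = 29.
Step 3: result = 29

The answer is 29.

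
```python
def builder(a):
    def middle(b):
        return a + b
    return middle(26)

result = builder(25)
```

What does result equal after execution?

Step 1: builder(25) passes a = 25.
Step 2: middle(26) has b = 26, reads a = 25 from enclosing.
Step 3: result = 25 + 26 = 51

The answer is 51.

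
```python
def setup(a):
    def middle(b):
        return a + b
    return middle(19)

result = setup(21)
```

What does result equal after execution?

Step 1: setup(21) passes a = 21.
Step 2: middle(19) has b = 19, reads a = 21 from enclosing.
Step 3: result = 21 + 19 = 40

The answer is 40.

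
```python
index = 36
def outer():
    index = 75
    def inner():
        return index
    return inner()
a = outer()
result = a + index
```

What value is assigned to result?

Step 1: outer() has local index = 75. inner() reads from enclosing.
Step 2: outer() returns 75. Global index = 36 unchanged.
Step 3: result = 75 + 36 = 111

The answer is 111.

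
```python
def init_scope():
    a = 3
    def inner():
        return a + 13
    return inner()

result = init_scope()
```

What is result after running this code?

Step 1: init_scope() defines a = 3.
Step 2: inner() reads a = 3 from enclosing scope, returns 3 + 13 = 16.
Step 3: result = 16

The answer is 16.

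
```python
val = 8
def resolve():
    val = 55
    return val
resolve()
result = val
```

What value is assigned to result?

Step 1: val = 8 globally.
Step 2: resolve() creates a LOCAL val = 55 (no global keyword!).
Step 3: The global val is unchanged. result = 8

The answer is 8.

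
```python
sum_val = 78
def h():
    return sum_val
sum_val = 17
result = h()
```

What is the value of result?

Step 1: sum_val is first set to 78, then reassigned to 17.
Step 2: h() is called after the reassignment, so it looks up the current global sum_val = 17.
Step 3: result = 17

The answer is 17.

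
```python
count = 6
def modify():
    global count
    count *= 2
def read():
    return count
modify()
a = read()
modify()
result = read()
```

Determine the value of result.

Step 1: count = 6.
Step 2: First modify(): count = 6 * 2 = 12.
Step 3: Second modify(): count = 12 * 2 = 24.
Step 4: read() returns 24

The answer is 24.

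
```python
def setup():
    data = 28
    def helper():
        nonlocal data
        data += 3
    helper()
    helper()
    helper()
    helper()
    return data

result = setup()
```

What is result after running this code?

Step 1: data starts at 28.
Step 2: helper() is called 4 times, each adding 3.
Step 3: data = 28 + 3 * 4 = 40

The answer is 40.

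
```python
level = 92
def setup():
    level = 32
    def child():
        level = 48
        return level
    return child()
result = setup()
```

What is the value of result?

Step 1: Three scopes define level: global (92), setup (32), child (48).
Step 2: child() has its own local level = 48, which shadows both enclosing and global.
Step 3: result = 48 (local wins in LEGB)

The answer is 48.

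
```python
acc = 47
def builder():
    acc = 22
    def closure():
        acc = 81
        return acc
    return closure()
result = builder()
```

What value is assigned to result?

Step 1: Three scopes define acc: global (47), builder (22), closure (81).
Step 2: closure() has its own local acc = 81, which shadows both enclosing and global.
Step 3: result = 81 (local wins in LEGB)

The answer is 81.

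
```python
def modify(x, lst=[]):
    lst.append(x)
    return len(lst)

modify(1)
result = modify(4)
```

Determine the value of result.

Step 1: Mutable default list persists between calls.
Step 2: First call: lst = [1], len = 1. Second call: lst = [1, 4], len = 2.
Step 3: result = 2

The answer is 2.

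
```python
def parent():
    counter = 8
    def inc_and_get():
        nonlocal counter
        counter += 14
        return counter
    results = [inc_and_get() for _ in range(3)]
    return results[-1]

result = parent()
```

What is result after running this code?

Step 1: counter = 8.
Step 2: Three calls to inc_and_get(), each adding 14.
Step 3: Last value = 8 + 14 * 3 = 50

The answer is 50.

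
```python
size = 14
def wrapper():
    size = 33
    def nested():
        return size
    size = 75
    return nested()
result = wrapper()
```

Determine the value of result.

Step 1: wrapper() sets size = 33, then later size = 75.
Step 2: nested() is called after size is reassigned to 75. Closures capture variables by reference, not by value.
Step 3: result = 75

The answer is 75.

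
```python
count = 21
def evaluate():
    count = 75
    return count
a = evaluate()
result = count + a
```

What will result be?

Step 1: Global count = 21. evaluate() returns local count = 75.
Step 2: a = 75. Global count still = 21.
Step 3: result = 21 + 75 = 96

The answer is 96.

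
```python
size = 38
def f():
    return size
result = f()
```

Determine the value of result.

Step 1: size = 38 is defined in the global scope.
Step 2: f() looks up size. No local size exists, so Python checks the global scope via LEGB rule and finds size = 38.
Step 3: result = 38

The answer is 38.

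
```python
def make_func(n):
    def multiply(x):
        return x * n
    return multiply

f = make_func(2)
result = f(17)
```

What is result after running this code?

Step 1: make_func(2) returns multiply closure with n = 2.
Step 2: f(17) computes 17 * 2 = 34.
Step 3: result = 34

The answer is 34.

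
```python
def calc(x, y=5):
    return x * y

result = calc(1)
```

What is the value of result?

Step 1: calc(1) uses default y = 5.
Step 2: Returns 1 * 5 = 5.
Step 3: result = 5

The answer is 5.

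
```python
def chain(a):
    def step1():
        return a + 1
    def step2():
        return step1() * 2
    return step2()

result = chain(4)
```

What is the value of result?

Step 1: chain(4) captures a = 4.
Step 2: step2() calls step1() which returns 4 + 1 = 5.
Step 3: step2() returns 5 * 2 = 10

The answer is 10.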